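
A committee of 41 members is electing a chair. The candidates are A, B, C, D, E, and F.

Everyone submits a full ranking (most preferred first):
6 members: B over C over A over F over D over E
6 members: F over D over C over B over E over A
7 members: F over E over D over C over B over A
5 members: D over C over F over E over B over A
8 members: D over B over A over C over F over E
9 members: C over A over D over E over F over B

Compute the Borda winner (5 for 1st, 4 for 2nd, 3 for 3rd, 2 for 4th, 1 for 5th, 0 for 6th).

A: 6×3 + 6×0 + 7×0 + 5×0 + 8×3 + 9×4 = 78
B: 6×5 + 6×2 + 7×1 + 5×1 + 8×4 + 9×0 = 86
C: 6×4 + 6×3 + 7×2 + 5×4 + 8×2 + 9×5 = 137
D: 6×1 + 6×4 + 7×3 + 5×5 + 8×5 + 9×3 = 143
E: 6×0 + 6×1 + 7×4 + 5×2 + 8×0 + 9×2 = 62
F: 6×2 + 6×5 + 7×5 + 5×3 + 8×1 + 9×1 = 109

D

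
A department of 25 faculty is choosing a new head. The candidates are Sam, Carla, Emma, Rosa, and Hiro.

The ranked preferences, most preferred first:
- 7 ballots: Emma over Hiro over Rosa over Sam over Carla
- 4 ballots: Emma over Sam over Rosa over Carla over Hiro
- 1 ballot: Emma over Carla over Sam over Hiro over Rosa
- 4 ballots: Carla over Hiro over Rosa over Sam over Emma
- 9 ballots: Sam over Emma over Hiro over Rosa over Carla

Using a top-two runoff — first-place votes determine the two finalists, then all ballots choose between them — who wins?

Sam

Round 1 first-place votes: Sam 9, Carla 4, Emma 12, Rosa 0, Hiro 0. Emma and Sam advance.
Runoff: Emma is ranked above Sam on 12 ballots, Sam above Emma on 13.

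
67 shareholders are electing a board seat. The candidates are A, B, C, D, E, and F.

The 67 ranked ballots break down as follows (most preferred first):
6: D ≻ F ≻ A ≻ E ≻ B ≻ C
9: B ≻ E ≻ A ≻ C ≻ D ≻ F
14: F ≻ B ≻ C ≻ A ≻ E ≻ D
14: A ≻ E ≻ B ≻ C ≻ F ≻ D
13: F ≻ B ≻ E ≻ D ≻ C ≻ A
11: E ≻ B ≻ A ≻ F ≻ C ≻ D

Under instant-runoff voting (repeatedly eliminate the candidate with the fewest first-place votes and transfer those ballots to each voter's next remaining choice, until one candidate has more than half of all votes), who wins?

E

Round 1: A 14, B 9, C 0, D 6, E 11, F 27. C eliminated.
Round 2: A 14, B 9, D 6, E 11, F 27. D eliminated.
Round 3: A 14, B 9, E 11, F 33. B eliminated.
Round 4: A 14, E 20, F 33. A eliminated.
Round 5: E 34, F 33. E has a majority (≥34).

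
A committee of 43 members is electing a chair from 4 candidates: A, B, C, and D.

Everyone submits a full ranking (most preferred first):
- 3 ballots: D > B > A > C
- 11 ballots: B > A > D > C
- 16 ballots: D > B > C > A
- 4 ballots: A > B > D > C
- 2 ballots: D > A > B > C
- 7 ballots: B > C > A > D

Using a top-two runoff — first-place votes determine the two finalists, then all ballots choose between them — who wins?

Round 1 first-place votes: A 4, B 18, C 0, D 21. D and B advance.
Runoff: D is ranked above B on 21 ballots, B above D on 22.

B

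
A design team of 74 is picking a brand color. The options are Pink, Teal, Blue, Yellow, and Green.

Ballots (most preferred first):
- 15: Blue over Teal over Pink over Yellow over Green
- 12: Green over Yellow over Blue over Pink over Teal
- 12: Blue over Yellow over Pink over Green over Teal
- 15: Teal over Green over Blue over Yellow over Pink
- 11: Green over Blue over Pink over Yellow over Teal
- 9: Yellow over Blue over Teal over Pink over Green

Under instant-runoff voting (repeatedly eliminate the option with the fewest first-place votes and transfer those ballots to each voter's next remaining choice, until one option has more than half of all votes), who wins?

Green

Round 1: Pink 0, Teal 15, Blue 27, Yellow 9, Green 23. Pink eliminated.
Round 2: Teal 15, Blue 27, Yellow 9, Green 23. Yellow eliminated.
Round 3: Teal 15, Blue 36, Green 23. Teal eliminated.
Round 4: Blue 36, Green 38. Green has a majority (≥38).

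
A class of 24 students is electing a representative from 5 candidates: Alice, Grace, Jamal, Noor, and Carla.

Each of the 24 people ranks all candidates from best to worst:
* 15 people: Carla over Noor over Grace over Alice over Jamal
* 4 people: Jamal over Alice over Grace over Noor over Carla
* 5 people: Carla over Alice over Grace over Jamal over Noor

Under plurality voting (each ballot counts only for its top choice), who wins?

First-place votes: Alice 0, Grace 0, Jamal 4, Noor 0, Carla 20.

Carla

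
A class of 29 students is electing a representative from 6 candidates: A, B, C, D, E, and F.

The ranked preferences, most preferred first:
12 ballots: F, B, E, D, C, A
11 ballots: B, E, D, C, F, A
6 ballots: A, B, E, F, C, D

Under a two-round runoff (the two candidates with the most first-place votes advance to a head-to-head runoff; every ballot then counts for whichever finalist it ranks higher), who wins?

Round 1 first-place votes: A 6, B 11, C 0, D 0, E 0, F 12. F and B advance.
Runoff: F is ranked above B on 12 ballots, B above F on 17.

B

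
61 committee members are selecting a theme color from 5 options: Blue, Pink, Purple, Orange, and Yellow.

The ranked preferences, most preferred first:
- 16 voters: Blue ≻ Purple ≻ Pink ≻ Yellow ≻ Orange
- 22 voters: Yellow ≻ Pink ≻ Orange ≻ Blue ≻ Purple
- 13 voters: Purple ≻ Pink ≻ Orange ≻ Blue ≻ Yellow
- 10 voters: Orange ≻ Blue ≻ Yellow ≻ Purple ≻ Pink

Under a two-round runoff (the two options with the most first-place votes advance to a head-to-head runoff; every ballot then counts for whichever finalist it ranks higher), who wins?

Round 1 first-place votes: Blue 16, Pink 0, Purple 13, Orange 10, Yellow 22. Yellow and Blue advance.
Runoff: Yellow is ranked above Blue on 22 ballots, Blue above Yellow on 39.

Blue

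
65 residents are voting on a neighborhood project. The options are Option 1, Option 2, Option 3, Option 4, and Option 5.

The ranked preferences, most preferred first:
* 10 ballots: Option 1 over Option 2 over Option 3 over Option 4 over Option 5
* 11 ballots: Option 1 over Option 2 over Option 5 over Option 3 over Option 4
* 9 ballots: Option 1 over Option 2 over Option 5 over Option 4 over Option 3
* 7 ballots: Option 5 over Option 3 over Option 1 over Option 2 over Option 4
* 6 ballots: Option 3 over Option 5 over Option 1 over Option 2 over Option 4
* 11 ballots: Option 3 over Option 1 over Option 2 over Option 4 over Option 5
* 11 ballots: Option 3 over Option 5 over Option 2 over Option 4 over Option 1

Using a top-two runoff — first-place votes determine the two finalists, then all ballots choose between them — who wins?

Round 1 first-place votes: Option 1 30, Option 2 0, Option 3 28, Option 4 0, Option 5 7. Option 1 and Option 3 advance.
Runoff: Option 1 is ranked above Option 3 on 30 ballots, Option 3 above Option 1 on 35.

Option 3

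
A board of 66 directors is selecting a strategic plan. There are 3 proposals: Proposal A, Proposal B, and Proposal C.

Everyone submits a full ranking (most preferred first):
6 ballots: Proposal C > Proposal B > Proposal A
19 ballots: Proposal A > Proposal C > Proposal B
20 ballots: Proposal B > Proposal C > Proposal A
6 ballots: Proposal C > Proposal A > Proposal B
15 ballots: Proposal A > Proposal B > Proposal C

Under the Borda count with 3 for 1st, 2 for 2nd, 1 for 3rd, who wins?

Proposal A

Proposal A: 6×1 + 19×3 + 20×1 + 6×2 + 15×3 = 140
Proposal B: 6×2 + 19×1 + 20×3 + 6×1 + 15×2 = 127
Proposal C: 6×3 + 19×2 + 20×2 + 6×3 + 15×1 = 129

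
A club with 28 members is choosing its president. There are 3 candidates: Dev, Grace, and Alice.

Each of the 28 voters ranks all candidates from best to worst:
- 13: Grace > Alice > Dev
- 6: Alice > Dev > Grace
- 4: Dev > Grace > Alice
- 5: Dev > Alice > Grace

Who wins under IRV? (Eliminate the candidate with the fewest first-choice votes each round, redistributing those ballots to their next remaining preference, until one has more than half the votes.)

Dev

Round 1: Dev 9, Grace 13, Alice 6. Alice eliminated.
Round 2: Dev 15, Grace 13. Dev has a majority (≥15).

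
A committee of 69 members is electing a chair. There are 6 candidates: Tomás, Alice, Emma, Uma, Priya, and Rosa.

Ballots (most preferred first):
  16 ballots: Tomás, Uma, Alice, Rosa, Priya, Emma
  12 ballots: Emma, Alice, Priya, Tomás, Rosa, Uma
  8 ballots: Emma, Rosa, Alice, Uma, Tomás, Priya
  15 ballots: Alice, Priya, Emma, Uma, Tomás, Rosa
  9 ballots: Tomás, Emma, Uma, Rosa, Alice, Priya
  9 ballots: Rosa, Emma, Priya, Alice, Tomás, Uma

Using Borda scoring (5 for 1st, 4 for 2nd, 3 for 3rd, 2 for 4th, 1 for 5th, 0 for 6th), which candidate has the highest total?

Alice

Tomás: 16×5 + 12×2 + 8×1 + 15×1 + 9×5 + 9×1 = 181
Alice: 16×3 + 12×4 + 8×3 + 15×5 + 9×1 + 9×2 = 222
Emma: 16×0 + 12×5 + 8×5 + 15×3 + 9×4 + 9×4 = 217
Uma: 16×4 + 12×0 + 8×2 + 15×2 + 9×3 + 9×0 = 137
Priya: 16×1 + 12×3 + 8×0 + 15×4 + 9×0 + 9×3 = 139
Rosa: 16×2 + 12×1 + 8×4 + 15×0 + 9×2 + 9×5 = 139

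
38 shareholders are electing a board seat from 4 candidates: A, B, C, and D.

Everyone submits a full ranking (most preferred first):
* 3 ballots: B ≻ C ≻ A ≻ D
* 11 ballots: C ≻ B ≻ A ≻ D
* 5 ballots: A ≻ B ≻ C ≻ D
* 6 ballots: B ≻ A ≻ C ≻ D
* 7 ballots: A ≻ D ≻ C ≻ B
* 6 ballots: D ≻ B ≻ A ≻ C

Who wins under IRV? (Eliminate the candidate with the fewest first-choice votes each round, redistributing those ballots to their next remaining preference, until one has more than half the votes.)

Round 1: A 12, B 9, C 11, D 6. D eliminated.
Round 2: A 12, B 15, C 11. C eliminated.
Round 3: A 12, B 26. B has a majority (≥20).

B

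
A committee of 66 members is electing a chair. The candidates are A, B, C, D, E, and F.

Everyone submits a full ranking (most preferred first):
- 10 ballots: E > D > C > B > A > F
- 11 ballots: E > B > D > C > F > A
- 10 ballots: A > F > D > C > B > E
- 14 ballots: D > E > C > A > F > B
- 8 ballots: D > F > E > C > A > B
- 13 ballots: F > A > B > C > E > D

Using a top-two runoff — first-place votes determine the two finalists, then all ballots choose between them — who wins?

E

Round 1 first-place votes: A 10, B 0, C 0, D 22, E 21, F 13. D and E advance.
Runoff: D is ranked above E on 32 ballots, E above D on 34.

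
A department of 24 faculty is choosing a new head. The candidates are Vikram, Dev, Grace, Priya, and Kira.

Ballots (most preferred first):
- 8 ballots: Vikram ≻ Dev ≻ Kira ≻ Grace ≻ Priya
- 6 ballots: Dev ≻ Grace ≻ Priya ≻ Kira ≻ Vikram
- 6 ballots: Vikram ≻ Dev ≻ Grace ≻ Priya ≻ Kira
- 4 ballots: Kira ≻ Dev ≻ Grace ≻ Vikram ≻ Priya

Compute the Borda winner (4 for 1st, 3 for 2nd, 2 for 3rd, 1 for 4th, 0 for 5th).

Vikram: 8×4 + 6×0 + 6×4 + 4×1 = 60
Dev: 8×3 + 6×4 + 6×3 + 4×3 = 78
Grace: 8×1 + 6×3 + 6×2 + 4×2 = 46
Priya: 8×0 + 6×2 + 6×1 + 4×0 = 18
Kira: 8×2 + 6×1 + 6×0 + 4×4 = 38

Dev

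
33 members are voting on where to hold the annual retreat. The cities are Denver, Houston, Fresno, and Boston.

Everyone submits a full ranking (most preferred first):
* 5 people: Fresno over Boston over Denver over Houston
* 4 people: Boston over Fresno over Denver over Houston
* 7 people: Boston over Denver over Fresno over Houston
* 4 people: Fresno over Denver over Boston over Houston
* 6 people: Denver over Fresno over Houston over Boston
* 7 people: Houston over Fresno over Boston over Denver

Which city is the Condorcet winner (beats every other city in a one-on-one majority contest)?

Fresno

Fresno vs Denver: 20–13
Fresno vs Houston: 26–7
Fresno vs Boston: 22–11
Fresno beats every other city.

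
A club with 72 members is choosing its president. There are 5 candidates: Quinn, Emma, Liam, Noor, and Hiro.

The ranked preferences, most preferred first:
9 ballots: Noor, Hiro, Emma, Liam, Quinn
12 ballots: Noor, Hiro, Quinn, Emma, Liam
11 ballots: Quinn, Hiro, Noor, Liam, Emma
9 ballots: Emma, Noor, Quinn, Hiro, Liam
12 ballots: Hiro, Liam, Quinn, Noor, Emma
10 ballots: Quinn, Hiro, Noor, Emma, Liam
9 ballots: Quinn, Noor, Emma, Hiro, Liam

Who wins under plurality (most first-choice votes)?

Quinn

First-place votes: Quinn 30, Emma 9, Liam 0, Noor 21, Hiro 12.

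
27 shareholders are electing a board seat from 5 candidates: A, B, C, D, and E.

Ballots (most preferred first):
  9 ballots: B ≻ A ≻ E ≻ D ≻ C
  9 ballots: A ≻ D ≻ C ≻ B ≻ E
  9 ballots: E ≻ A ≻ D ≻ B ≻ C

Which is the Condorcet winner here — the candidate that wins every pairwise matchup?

A

A vs B: 18–9
A vs C: 27–0
A vs D: 27–0
A vs E: 18–9
A beats every other candidate.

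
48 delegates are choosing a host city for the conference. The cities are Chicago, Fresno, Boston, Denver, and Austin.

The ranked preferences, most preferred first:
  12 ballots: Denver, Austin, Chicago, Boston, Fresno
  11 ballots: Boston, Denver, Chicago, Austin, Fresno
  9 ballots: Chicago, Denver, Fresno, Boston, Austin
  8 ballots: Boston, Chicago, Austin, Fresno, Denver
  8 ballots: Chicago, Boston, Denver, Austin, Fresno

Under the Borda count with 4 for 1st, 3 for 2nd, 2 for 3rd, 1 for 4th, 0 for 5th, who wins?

Chicago

Chicago: 12×2 + 11×2 + 9×4 + 8×3 + 8×4 = 138
Fresno: 12×0 + 11×0 + 9×2 + 8×1 + 8×0 = 26
Boston: 12×1 + 11×4 + 9×1 + 8×4 + 8×3 = 121
Denver: 12×4 + 11×3 + 9×3 + 8×0 + 8×2 = 124
Austin: 12×3 + 11×1 + 9×0 + 8×2 + 8×1 = 71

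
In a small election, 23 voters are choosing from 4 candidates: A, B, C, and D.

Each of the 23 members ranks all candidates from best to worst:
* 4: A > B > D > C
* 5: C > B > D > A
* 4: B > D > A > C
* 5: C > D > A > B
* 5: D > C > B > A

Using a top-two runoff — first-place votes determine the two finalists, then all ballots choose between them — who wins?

D

Round 1 first-place votes: A 4, B 4, C 10, D 5. C and D advance.
Runoff: C is ranked above D on 10 ballots, D above C on 13.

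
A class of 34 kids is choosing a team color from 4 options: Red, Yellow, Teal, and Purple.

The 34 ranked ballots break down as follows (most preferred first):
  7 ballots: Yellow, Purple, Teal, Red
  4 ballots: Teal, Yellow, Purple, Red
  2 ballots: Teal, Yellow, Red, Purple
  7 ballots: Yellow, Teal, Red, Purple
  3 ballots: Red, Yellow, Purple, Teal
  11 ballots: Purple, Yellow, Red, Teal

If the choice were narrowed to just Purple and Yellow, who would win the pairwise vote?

Yellow

Purple is ranked above Yellow on 11 ballots; Yellow above Purple on 23.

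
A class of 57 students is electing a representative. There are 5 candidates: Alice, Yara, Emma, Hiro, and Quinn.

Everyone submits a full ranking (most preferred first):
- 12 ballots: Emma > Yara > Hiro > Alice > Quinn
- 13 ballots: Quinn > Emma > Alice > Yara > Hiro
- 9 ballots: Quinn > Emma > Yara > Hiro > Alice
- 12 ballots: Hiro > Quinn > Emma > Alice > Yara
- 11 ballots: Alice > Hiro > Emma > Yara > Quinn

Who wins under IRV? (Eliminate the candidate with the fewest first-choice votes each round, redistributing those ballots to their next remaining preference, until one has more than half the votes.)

Round 1: Alice 11, Yara 0, Emma 12, Hiro 12, Quinn 22. Yara eliminated.
Round 2: Alice 11, Emma 12, Hiro 12, Quinn 22. Alice eliminated.
Round 3: Emma 12, Hiro 23, Quinn 22. Emma eliminated.
Round 4: Hiro 35, Quinn 22. Hiro has a majority (≥29).

Hiro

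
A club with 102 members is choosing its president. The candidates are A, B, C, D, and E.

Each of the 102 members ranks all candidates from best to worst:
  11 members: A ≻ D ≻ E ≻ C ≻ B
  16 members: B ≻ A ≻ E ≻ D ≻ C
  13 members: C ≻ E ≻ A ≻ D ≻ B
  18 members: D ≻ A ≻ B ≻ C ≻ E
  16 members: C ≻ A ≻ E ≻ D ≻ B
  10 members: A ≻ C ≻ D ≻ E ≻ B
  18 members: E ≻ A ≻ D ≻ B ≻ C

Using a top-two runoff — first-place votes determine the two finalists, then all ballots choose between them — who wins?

A

Round 1 first-place votes: A 21, B 16, C 29, D 18, E 18. C and A advance.
Runoff: C is ranked above A on 29 ballots, A above C on 73.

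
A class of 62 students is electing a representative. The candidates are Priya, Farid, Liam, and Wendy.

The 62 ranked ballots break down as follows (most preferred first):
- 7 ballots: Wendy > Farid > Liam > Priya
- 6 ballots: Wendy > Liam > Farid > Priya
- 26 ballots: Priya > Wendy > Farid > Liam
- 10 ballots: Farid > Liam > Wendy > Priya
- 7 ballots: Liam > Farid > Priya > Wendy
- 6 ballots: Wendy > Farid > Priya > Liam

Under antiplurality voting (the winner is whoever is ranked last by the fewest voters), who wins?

Farid

Last-place votes: Priya 23, Farid 0, Liam 32, Wendy 7.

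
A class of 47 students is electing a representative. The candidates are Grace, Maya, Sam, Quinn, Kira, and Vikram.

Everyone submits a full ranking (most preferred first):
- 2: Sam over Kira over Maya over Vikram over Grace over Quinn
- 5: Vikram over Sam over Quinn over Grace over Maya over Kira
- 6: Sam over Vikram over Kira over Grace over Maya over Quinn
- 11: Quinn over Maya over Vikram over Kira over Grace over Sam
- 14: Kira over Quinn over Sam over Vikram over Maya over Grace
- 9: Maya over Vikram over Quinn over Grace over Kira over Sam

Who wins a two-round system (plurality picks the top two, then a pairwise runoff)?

Round 1 first-place votes: Grace 0, Maya 9, Sam 8, Quinn 11, Kira 14, Vikram 5. Kira and Quinn advance.
Runoff: Kira is ranked above Quinn on 22 ballots, Quinn above Kira on 25.

Quinn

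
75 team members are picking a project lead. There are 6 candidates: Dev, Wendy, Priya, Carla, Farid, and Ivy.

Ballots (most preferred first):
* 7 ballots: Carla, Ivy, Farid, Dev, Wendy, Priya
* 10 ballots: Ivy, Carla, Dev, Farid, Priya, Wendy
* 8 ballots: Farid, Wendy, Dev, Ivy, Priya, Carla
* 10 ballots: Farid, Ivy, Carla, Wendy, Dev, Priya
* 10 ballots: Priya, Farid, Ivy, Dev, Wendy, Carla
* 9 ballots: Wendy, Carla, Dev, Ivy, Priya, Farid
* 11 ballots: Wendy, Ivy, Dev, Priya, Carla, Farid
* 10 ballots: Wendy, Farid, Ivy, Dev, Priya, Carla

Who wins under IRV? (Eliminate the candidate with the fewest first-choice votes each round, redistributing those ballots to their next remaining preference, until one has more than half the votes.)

Round 1: Dev 0, Wendy 30, Priya 10, Carla 7, Farid 18, Ivy 10. Dev eliminated.
Round 2: Wendy 30, Priya 10, Carla 7, Farid 18, Ivy 10. Carla eliminated.
Round 3: Wendy 30, Priya 10, Farid 18, Ivy 17. Priya eliminated.
Round 4: Wendy 30, Farid 28, Ivy 17. Ivy eliminated.
Round 5: Wendy 30, Farid 45. Farid has a majority (≥38).

Farid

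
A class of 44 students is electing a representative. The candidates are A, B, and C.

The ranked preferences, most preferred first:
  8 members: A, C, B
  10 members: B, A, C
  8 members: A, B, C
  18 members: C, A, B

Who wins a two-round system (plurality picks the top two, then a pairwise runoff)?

Round 1 first-place votes: A 16, B 10, C 18. C and A advance.
Runoff: C is ranked above A on 18 ballots, A above C on 26.

A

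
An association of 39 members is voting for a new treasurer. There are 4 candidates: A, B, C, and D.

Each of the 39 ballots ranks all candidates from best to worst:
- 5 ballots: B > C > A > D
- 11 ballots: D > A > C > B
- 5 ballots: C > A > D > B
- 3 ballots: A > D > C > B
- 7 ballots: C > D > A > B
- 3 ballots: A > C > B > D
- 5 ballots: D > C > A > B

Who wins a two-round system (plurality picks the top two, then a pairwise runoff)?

C

Round 1 first-place votes: A 6, B 5, C 12, D 16. D and C advance.
Runoff: D is ranked above C on 19 ballots, C above D on 20.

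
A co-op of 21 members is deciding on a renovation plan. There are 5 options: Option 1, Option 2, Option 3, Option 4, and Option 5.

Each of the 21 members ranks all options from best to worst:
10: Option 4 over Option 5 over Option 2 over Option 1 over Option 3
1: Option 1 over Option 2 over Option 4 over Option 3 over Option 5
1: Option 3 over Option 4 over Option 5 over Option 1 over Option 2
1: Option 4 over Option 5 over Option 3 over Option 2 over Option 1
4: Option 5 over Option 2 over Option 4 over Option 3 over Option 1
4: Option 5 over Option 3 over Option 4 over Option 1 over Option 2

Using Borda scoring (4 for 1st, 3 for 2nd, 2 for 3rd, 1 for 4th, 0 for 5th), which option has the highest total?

Option 5

Option 1: 10×1 + 1×4 + 1×1 + 1×0 + 4×0 + 4×1 = 19
Option 2: 10×2 + 1×3 + 1×0 + 1×1 + 4×3 + 4×0 = 36
Option 3: 10×0 + 1×1 + 1×4 + 1×2 + 4×1 + 4×3 = 23
Option 4: 10×4 + 1×2 + 1×3 + 1×4 + 4×2 + 4×2 = 65
Option 5: 10×3 + 1×0 + 1×2 + 1×3 + 4×4 + 4×4 = 67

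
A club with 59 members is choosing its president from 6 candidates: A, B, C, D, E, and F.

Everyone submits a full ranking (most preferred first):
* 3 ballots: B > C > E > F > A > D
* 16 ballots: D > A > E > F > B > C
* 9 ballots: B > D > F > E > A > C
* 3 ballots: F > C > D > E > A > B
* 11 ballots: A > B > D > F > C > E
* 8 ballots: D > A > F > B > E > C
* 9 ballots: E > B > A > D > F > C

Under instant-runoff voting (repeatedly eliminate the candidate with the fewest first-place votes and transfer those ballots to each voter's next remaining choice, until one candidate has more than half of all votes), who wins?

Round 1: A 11, B 12, C 0, D 24, E 9, F 3. C eliminated.
Round 2: A 11, B 12, D 24, E 9, F 3. F eliminated.
Round 3: A 11, B 12, D 27, E 9. E eliminated.
Round 4: A 11, B 21, D 27. A eliminated.
Round 5: B 32, D 27. B has a majority (≥30).

B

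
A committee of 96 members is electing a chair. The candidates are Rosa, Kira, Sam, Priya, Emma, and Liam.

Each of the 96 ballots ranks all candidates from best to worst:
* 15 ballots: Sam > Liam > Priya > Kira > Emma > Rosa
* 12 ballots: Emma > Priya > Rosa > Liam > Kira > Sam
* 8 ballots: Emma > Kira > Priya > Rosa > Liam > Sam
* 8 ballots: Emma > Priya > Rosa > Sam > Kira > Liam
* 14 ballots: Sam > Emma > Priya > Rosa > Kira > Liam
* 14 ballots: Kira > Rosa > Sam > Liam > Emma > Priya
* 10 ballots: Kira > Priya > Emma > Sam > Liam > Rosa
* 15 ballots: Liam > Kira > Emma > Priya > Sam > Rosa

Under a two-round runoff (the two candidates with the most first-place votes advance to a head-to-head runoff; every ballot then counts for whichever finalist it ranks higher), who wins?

Emma

Round 1 first-place votes: Rosa 0, Kira 24, Sam 29, Priya 0, Emma 28, Liam 15. Sam and Emma advance.
Runoff: Sam is ranked above Emma on 43 ballots, Emma above Sam on 53.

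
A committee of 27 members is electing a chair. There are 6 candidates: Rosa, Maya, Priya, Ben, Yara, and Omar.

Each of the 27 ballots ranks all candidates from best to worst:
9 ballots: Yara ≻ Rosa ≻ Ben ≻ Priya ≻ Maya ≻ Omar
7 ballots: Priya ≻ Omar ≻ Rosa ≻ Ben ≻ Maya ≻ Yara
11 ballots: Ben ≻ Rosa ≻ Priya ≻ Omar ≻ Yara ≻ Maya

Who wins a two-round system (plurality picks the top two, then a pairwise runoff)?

Ben

Round 1 first-place votes: Rosa 0, Maya 0, Priya 7, Ben 11, Yara 9, Omar 0. Ben and Yara advance.
Runoff: Ben is ranked above Yara on 18 ballots, Yara above Ben on 9.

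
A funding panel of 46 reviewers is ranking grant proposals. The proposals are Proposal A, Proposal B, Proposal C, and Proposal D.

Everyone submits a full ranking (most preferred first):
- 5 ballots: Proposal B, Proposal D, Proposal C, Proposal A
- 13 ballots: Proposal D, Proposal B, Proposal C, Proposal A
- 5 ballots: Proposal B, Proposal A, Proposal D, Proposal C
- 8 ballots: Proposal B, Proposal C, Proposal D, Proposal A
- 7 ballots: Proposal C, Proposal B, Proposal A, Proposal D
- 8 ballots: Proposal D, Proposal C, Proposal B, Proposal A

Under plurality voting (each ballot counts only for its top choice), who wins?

Proposal D

First-place votes: Proposal A 0, Proposal B 18, Proposal C 7, Proposal D 21.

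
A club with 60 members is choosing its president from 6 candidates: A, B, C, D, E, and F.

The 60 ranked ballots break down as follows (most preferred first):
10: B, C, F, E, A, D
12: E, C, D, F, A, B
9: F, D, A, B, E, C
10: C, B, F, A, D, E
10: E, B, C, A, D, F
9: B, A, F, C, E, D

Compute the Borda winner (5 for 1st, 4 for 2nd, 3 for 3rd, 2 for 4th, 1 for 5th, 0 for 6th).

A: 10×1 + 12×1 + 9×3 + 10×2 + 10×2 + 9×4 = 125
B: 10×5 + 12×0 + 9×2 + 10×4 + 10×4 + 9×5 = 193
C: 10×4 + 12×4 + 9×0 + 10×5 + 10×3 + 9×2 = 186
D: 10×0 + 12×3 + 9×4 + 10×1 + 10×1 + 9×0 = 92
E: 10×2 + 12×5 + 9×1 + 10×0 + 10×5 + 9×1 = 148
F: 10×3 + 12×2 + 9×5 + 10×3 + 10×0 + 9×3 = 156

B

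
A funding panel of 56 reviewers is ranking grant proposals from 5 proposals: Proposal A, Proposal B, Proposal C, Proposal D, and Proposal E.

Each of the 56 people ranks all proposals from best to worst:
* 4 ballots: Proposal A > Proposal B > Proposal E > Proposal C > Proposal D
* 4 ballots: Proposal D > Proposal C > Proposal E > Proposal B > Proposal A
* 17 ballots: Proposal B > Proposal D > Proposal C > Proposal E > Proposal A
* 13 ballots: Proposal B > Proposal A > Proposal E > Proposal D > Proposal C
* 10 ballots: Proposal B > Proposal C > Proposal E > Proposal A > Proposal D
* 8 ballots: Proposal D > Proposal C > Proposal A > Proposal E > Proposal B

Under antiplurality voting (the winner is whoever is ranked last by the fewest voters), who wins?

Last-place votes: Proposal A 21, Proposal B 8, Proposal C 13, Proposal D 14, Proposal E 0.

Proposal E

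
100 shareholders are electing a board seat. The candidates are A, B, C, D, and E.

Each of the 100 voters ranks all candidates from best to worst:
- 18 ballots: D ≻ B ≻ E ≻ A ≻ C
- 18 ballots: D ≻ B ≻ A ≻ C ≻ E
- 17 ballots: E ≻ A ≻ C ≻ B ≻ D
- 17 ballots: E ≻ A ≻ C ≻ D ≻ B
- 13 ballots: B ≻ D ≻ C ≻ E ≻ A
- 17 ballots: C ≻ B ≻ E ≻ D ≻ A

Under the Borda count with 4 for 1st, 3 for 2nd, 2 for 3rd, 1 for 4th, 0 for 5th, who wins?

B

A: 18×1 + 18×2 + 17×3 + 17×3 + 13×0 + 17×0 = 156
B: 18×3 + 18×3 + 17×1 + 17×0 + 13×4 + 17×3 = 228
C: 18×0 + 18×1 + 17×2 + 17×2 + 13×2 + 17×4 = 180
D: 18×4 + 18×4 + 17×0 + 17×1 + 13×3 + 17×1 = 217
E: 18×2 + 18×0 + 17×4 + 17×4 + 13×1 + 17×2 = 219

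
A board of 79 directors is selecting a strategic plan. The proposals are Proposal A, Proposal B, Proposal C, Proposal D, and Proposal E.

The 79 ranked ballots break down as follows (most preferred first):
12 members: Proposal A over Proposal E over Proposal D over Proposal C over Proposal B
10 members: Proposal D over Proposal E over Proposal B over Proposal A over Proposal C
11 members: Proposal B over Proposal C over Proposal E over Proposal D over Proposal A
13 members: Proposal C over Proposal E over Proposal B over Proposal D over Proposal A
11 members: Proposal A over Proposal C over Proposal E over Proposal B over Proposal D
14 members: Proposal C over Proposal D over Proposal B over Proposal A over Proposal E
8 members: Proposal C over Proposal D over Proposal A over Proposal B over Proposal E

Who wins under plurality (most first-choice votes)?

First-place votes: Proposal A 23, Proposal B 11, Proposal C 35, Proposal D 10, Proposal E 0.

Proposal C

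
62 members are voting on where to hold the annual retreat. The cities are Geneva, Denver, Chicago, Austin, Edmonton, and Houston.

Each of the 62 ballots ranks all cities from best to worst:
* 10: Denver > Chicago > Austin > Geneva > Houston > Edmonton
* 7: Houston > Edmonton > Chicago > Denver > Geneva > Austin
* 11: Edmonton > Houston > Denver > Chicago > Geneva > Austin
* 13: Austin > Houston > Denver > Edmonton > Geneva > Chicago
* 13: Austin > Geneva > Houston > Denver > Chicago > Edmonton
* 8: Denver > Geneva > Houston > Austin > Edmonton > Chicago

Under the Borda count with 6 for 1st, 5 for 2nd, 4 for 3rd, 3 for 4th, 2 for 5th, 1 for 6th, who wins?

Houston

Geneva: 10×3 + 7×2 + 11×2 + 13×2 + 13×5 + 8×5 = 197
Denver: 10×6 + 7×3 + 11×4 + 13×4 + 13×3 + 8×6 = 264
Chicago: 10×5 + 7×4 + 11×3 + 13×1 + 13×2 + 8×1 = 158
Austin: 10×4 + 7×1 + 11×1 + 13×6 + 13×6 + 8×3 = 238
Edmonton: 10×1 + 7×5 + 11×6 + 13×3 + 13×1 + 8×2 = 179
Houston: 10×2 + 7×6 + 11×5 + 13×5 + 13×4 + 8×4 = 266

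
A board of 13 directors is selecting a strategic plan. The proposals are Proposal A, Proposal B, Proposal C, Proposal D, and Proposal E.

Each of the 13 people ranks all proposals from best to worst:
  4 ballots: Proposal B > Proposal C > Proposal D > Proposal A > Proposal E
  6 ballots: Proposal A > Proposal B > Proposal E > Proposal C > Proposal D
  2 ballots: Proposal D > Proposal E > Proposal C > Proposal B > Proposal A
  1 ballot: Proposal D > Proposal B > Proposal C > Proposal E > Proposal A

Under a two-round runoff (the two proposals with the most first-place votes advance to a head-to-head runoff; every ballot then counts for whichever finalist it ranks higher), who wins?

Round 1 first-place votes: Proposal A 6, Proposal B 4, Proposal C 0, Proposal D 3, Proposal E 0. Proposal A and Proposal B advance.
Runoff: Proposal A is ranked above Proposal B on 6 ballots, Proposal B above Proposal A on 7.

Proposal B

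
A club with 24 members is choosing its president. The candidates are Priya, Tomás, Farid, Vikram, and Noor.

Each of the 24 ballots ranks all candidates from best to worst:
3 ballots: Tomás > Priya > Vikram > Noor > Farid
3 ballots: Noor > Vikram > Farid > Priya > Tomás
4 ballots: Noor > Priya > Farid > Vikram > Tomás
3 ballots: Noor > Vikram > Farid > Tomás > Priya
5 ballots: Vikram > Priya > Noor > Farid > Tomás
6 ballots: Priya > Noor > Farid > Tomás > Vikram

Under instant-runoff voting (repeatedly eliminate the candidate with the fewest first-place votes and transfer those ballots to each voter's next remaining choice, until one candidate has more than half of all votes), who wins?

Priya

Round 1: Priya 6, Tomás 3, Farid 0, Vikram 5, Noor 10. Farid eliminated.
Round 2: Priya 6, Tomás 3, Vikram 5, Noor 10. Tomás eliminated.
Round 3: Priya 9, Vikram 5, Noor 10. Vikram eliminated.
Round 4: Priya 14, Noor 10. Priya has a majority (≥13).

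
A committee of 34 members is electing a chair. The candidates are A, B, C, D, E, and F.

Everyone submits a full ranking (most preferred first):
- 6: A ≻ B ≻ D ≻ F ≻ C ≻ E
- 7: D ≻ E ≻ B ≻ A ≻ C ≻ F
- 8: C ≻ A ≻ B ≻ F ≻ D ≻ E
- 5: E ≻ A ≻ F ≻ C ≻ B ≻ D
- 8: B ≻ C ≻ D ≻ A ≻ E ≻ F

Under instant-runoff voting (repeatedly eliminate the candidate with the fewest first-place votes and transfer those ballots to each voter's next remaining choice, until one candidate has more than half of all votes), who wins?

A

Round 1: A 6, B 8, C 8, D 7, E 5, F 0. F eliminated.
Round 2: A 6, B 8, C 8, D 7, E 5. E eliminated.
Round 3: A 11, B 8, C 8, D 7. D eliminated.
Round 4: A 11, B 15, C 8. C eliminated.
Round 5: A 19, B 15. A has a majority (≥18).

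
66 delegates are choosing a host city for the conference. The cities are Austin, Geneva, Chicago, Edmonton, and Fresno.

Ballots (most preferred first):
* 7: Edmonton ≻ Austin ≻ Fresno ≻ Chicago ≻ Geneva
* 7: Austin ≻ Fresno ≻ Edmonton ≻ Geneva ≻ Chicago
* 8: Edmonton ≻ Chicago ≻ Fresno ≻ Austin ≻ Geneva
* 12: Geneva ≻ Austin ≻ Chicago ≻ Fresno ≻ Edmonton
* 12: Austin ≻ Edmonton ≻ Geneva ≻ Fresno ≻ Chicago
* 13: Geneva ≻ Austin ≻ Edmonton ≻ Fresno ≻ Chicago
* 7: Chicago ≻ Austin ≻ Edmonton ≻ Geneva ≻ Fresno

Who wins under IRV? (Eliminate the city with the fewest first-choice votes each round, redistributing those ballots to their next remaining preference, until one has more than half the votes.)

Austin

Round 1: Austin 19, Geneva 25, Chicago 7, Edmonton 15, Fresno 0. Fresno eliminated.
Round 2: Austin 19, Geneva 25, Chicago 7, Edmonton 15. Chicago eliminated.
Round 3: Austin 26, Geneva 25, Edmonton 15. Edmonton eliminated.
Round 4: Austin 41, Geneva 25. Austin has a majority (≥34).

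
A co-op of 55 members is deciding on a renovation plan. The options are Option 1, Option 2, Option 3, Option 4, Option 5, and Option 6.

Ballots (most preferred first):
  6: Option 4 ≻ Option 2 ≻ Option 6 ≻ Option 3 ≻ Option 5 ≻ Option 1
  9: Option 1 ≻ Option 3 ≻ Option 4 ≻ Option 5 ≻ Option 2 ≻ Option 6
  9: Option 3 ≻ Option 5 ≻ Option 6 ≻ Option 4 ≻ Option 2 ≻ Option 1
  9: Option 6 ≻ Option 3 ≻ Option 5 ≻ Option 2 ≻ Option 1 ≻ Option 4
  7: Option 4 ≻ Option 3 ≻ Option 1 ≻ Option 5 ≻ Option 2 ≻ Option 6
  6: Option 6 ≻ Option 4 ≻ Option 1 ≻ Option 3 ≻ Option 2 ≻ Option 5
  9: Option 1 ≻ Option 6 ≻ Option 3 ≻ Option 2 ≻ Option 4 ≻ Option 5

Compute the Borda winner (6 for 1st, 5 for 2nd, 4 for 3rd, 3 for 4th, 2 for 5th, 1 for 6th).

Option 3

Option 1: 6×1 + 9×6 + 9×1 + 9×2 + 7×4 + 6×4 + 9×6 = 193
Option 2: 6×5 + 9×2 + 9×2 + 9×3 + 7×2 + 6×2 + 9×3 = 146
Option 3: 6×3 + 9×5 + 9×6 + 9×5 + 7×5 + 6×3 + 9×4 = 251
Option 4: 6×6 + 9×4 + 9×3 + 9×1 + 7×6 + 6×5 + 9×2 = 198
Option 5: 6×2 + 9×3 + 9×5 + 9×4 + 7×3 + 6×1 + 9×1 = 156
Option 6: 6×4 + 9×1 + 9×4 + 9×6 + 7×1 + 6×6 + 9×5 = 211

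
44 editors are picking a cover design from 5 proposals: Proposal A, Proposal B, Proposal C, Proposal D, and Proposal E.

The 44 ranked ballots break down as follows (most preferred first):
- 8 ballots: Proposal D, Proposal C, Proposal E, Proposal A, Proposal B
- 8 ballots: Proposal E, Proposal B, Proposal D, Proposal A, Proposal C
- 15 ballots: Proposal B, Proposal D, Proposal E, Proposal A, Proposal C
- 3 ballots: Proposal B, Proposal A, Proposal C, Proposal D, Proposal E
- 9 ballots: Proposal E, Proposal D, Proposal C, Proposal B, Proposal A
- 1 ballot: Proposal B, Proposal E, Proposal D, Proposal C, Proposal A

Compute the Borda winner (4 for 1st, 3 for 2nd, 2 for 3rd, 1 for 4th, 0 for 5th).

Proposal A: 8×1 + 8×1 + 15×1 + 3×3 + 9×0 + 1×0 = 40
Proposal B: 8×0 + 8×3 + 15×4 + 3×4 + 9×1 + 1×4 = 109
Proposal C: 8×3 + 8×0 + 15×0 + 3×2 + 9×2 + 1×1 = 49
Proposal D: 8×4 + 8×2 + 15×3 + 3×1 + 9×3 + 1×2 = 125
Proposal E: 8×2 + 8×4 + 15×2 + 3×0 + 9×4 + 1×3 = 117

Proposal D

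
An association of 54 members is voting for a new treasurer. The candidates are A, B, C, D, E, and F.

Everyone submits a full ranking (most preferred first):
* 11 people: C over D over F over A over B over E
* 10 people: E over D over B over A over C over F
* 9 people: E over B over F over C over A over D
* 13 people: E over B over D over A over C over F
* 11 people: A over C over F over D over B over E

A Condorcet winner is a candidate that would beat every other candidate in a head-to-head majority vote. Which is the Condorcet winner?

E vs A: 32–22
E vs B: 32–22
E vs C: 32–22
E vs D: 32–22
E vs F: 32–22
E beats every other candidate.

E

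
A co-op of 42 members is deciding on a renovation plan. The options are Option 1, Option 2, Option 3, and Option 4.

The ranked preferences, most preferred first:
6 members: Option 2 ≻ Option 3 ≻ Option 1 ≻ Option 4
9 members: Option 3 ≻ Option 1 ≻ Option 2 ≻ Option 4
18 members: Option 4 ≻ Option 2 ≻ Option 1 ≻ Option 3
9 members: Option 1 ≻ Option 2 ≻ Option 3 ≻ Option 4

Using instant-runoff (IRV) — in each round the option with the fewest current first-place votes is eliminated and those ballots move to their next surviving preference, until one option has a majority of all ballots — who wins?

Option 3

Round 1: Option 1 9, Option 2 6, Option 3 9, Option 4 18. Option 2 eliminated.
Round 2: Option 1 9, Option 3 15, Option 4 18. Option 1 eliminated.
Round 3: Option 3 24, Option 4 18. Option 3 has a majority (≥22).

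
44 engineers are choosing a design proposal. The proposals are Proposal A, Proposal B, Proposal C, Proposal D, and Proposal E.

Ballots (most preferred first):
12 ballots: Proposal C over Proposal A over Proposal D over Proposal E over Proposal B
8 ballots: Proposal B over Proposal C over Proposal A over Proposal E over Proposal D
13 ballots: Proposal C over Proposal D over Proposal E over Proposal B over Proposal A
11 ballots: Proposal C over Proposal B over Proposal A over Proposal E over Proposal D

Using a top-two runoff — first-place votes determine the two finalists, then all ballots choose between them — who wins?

Round 1 first-place votes: Proposal A 0, Proposal B 8, Proposal C 36, Proposal D 0, Proposal E 0. Proposal C and Proposal B advance.
Runoff: Proposal C is ranked above Proposal B on 36 ballots, Proposal B above Proposal C on 8.

Proposal C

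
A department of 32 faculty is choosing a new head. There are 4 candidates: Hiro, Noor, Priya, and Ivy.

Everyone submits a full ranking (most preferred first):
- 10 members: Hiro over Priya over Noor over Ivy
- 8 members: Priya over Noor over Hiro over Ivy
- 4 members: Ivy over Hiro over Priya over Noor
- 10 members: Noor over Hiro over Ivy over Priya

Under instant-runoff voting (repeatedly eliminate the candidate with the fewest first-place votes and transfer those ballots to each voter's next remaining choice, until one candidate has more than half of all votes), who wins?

Noor

Round 1: Hiro 10, Noor 10, Priya 8, Ivy 4. Ivy eliminated.
Round 2: Hiro 14, Noor 10, Priya 8. Priya eliminated.
Round 3: Hiro 14, Noor 18. Noor has a majority (≥17).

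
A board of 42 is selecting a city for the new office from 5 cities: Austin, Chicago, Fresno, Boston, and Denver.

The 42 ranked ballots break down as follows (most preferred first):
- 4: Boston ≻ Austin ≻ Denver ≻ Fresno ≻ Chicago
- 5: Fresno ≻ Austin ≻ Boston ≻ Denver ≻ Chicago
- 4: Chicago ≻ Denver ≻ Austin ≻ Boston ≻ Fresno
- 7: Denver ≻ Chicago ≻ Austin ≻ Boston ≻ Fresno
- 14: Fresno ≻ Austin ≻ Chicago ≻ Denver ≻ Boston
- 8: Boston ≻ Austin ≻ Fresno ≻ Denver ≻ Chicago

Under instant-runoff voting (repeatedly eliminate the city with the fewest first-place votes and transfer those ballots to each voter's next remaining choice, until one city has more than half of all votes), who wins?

Boston

Round 1: Austin 0, Chicago 4, Fresno 19, Boston 12, Denver 7. Austin eliminated.
Round 2: Chicago 4, Fresno 19, Boston 12, Denver 7. Chicago eliminated.
Round 3: Fresno 19, Boston 12, Denver 11. Denver eliminated.
Round 4: Fresno 19, Boston 23. Boston has a majority (≥22).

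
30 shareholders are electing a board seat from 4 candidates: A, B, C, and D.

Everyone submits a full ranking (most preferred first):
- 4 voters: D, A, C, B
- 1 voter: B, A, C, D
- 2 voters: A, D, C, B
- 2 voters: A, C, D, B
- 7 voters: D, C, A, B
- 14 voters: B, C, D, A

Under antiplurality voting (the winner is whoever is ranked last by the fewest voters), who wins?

C

Last-place votes: A 14, B 15, C 0, D 1.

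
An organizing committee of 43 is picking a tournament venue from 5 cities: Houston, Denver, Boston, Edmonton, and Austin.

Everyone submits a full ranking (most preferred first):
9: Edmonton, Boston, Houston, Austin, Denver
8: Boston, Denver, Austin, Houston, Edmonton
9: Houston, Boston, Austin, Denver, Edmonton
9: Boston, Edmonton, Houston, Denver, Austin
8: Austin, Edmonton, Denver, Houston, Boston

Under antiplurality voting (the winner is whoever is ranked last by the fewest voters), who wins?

Last-place votes: Houston 0, Denver 9, Boston 8, Edmonton 17, Austin 9.

Houston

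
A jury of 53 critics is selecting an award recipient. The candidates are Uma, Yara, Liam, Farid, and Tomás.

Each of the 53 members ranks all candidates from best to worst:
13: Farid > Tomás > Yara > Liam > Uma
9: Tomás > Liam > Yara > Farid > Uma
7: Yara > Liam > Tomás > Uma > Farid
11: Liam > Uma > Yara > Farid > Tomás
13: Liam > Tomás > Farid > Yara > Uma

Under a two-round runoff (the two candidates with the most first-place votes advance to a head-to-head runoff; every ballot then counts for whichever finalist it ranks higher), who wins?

Round 1 first-place votes: Uma 0, Yara 7, Liam 24, Farid 13, Tomás 9. Liam and Farid advance.
Runoff: Liam is ranked above Farid on 40 ballots, Farid above Liam on 13.

Liam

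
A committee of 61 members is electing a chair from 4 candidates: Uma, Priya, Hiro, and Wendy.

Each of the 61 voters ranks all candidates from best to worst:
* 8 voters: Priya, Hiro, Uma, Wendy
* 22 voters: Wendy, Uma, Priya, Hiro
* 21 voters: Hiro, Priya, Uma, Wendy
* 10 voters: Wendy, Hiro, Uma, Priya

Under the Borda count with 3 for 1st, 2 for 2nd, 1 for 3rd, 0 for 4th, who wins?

Hiro

Uma: 8×1 + 22×2 + 21×1 + 10×1 = 83
Priya: 8×3 + 22×1 + 21×2 + 10×0 = 88
Hiro: 8×2 + 22×0 + 21×3 + 10×2 = 99
Wendy: 8×0 + 22×3 + 21×0 + 10×3 = 96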